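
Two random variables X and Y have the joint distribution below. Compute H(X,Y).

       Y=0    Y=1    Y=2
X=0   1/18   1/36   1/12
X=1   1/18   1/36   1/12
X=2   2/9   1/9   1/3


H(X,Y) = -Σ p(x,y) log₂ p(x,y)
  p(0,0)=1/18: -0.0556 × log₂(0.0556) = 0.2317
  p(0,1)=1/36: -0.0278 × log₂(0.0278) = 0.1436
  p(0,2)=1/12: -0.0833 × log₂(0.0833) = 0.2987
  p(1,0)=1/18: -0.0556 × log₂(0.0556) = 0.2317
  p(1,1)=1/36: -0.0278 × log₂(0.0278) = 0.1436
  p(1,2)=1/12: -0.0833 × log₂(0.0833) = 0.2987
  p(2,0)=2/9: -0.2222 × log₂(0.2222) = 0.4822
  p(2,1)=1/9: -0.1111 × log₂(0.1111) = 0.3522
  p(2,2)=1/3: -0.3333 × log₂(0.3333) = 0.5283
H(X,Y) = 2.7108 bits


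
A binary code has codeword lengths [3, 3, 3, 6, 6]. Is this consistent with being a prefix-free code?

Kraft inequality: Σ 2^(-l_i) ≤ 1 for prefix-free code
Calculating: 2^(-3) + 2^(-3) + 2^(-3) + 2^(-6) + 2^(-6)
= 0.125 + 0.125 + 0.125 + 0.015625 + 0.015625
= 0.4062
Since 0.4062 ≤ 1, prefix-free code exists


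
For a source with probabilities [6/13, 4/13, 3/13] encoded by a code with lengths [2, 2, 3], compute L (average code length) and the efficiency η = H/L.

Average length L = Σ p_i × l_i = 2.2308 bits
Entropy H = 1.5262 bits
Efficiency η = H/L × 100% = 68.42%


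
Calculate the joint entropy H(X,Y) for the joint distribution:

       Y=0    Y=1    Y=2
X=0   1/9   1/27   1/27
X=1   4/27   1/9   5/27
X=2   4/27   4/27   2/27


H(X,Y) = -Σ p(x,y) log₂ p(x,y)
  p(0,0)=1/9: -0.1111 × log₂(0.1111) = 0.3522
  p(0,1)=1/27: -0.0370 × log₂(0.0370) = 0.1761
  p(0,2)=1/27: -0.0370 × log₂(0.0370) = 0.1761
  p(1,0)=4/27: -0.1481 × log₂(0.1481) = 0.4081
  p(1,1)=1/9: -0.1111 × log₂(0.1111) = 0.3522
  p(1,2)=5/27: -0.1852 × log₂(0.1852) = 0.4505
  p(2,0)=4/27: -0.1481 × log₂(0.1481) = 0.4081
  p(2,1)=4/27: -0.1481 × log₂(0.1481) = 0.4081
  p(2,2)=2/27: -0.0741 × log₂(0.0741) = 0.2781
H(X,Y) = 3.0097 bits


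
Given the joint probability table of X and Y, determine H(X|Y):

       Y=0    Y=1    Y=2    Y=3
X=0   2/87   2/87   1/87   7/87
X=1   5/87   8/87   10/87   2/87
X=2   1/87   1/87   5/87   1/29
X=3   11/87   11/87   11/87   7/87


H(X|Y) = Σ_y p(y) H(X|Y=y)
  p(Y=0) = 19/87, H(X|Y=0) = 1.5288
  p(Y=1) = 22/87, H(X|Y=1) = 1.5479
  p(Y=2) = 9/29, H(X|Y=2) = 1.6852
  p(Y=3) = 19/87, H(X|Y=3) = 1.8238
H(X|Y) = 0.2184×1.5288 + 0.2529×1.5479 + 0.3103×1.6852 + 0.2184×1.8238 = 1.6466 bits


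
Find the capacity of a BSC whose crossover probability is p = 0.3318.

For BSC with error probability p:
C = 1 - H(p) where H(p) is binary entropy
H(0.3318) = -0.3318 × log₂(0.3318) - 0.6682 × log₂(0.6682)
H(p) = 0.9168
C = 1 - 0.9168 = 0.0832 bits/use


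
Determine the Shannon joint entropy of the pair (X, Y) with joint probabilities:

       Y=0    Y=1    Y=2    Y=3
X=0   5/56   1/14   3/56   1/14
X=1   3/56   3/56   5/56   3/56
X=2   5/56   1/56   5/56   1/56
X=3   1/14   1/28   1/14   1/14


H(X,Y) = -Σ p(x,y) log₂ p(x,y)
  p(0,0)=5/56: -0.0893 × log₂(0.0893) = 0.3112
  p(0,1)=1/14: -0.0714 × log₂(0.0714) = 0.2720
  p(0,2)=3/56: -0.0536 × log₂(0.0536) = 0.2262
  p(0,3)=1/14: -0.0714 × log₂(0.0714) = 0.2720
  p(1,0)=3/56: -0.0536 × log₂(0.0536) = 0.2262
  p(1,1)=3/56: -0.0536 × log₂(0.0536) = 0.2262
  p(1,2)=5/56: -0.0893 × log₂(0.0893) = 0.3112
  p(1,3)=3/56: -0.0536 × log₂(0.0536) = 0.2262
  p(2,0)=5/56: -0.0893 × log₂(0.0893) = 0.3112
  p(2,1)=1/56: -0.0179 × log₂(0.0179) = 0.1037
  p(2,2)=5/56: -0.0893 × log₂(0.0893) = 0.3112
  p(2,3)=1/56: -0.0179 × log₂(0.0179) = 0.1037
  p(3,0)=1/14: -0.0714 × log₂(0.0714) = 0.2720
  p(3,1)=1/28: -0.0357 × log₂(0.0357) = 0.1717
  p(3,2)=1/14: -0.0714 × log₂(0.0714) = 0.2720
  p(3,3)=1/14: -0.0714 × log₂(0.0714) = 0.2720
H(X,Y) = 3.8885 bits


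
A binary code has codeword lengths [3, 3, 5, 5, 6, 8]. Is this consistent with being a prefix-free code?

Kraft inequality: Σ 2^(-l_i) ≤ 1 for prefix-free code
Calculating: 2^(-3) + 2^(-3) + 2^(-5) + 2^(-5) + 2^(-6) + 2^(-8)
= 0.125 + 0.125 + 0.03125 + 0.03125 + 0.015625 + 0.00390625
= 0.3320
Since 0.3320 ≤ 1, prefix-free code exists


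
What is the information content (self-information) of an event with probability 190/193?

Information content I(x) = -log₂(p(x))
I = -log₂(190/193) = -log₂(0.9845)
I = 0.0226 bits


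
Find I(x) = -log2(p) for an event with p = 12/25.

Information content I(x) = -log₂(p(x))
I = -log₂(12/25) = -log₂(0.4800)
I = 1.0589 bits


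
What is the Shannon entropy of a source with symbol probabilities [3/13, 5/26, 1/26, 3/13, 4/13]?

H(X) = -Σ p(x) log₂ p(x)
  -3/13 × log₂(3/13) = 0.4882
  -5/26 × log₂(5/26) = 0.4574
  -1/26 × log₂(1/26) = 0.1808
  -3/13 × log₂(3/13) = 0.4882
  -4/13 × log₂(4/13) = 0.5232
H(X) = 2.1378 bits


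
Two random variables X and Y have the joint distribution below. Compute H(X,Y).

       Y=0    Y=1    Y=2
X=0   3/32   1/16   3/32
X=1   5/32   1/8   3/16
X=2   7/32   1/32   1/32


H(X,Y) = -Σ p(x,y) log₂ p(x,y)
  p(0,0)=3/32: -0.0938 × log₂(0.0938) = 0.3202
  p(0,1)=1/16: -0.0625 × log₂(0.0625) = 0.2500
  p(0,2)=3/32: -0.0938 × log₂(0.0938) = 0.3202
  p(1,0)=5/32: -0.1562 × log₂(0.1562) = 0.4184
  p(1,1)=1/8: -0.1250 × log₂(0.1250) = 0.3750
  p(1,2)=3/16: -0.1875 × log₂(0.1875) = 0.4528
  p(2,0)=7/32: -0.2188 × log₂(0.2188) = 0.4796
  p(2,1)=1/32: -0.0312 × log₂(0.0312) = 0.1562
  p(2,2)=1/32: -0.0312 × log₂(0.0312) = 0.1562
H(X,Y) = 2.9287 bits


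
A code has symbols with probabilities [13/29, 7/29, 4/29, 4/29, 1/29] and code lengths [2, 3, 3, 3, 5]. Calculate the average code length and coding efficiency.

Average length L = Σ p_i × l_i = 2.6207 bits
Entropy H = 1.9698 bits
Efficiency η = H/L × 100% = 75.16%


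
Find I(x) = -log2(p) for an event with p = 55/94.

Information content I(x) = -log₂(p(x))
I = -log₂(55/94) = -log₂(0.5851)
I = 0.7732 bits


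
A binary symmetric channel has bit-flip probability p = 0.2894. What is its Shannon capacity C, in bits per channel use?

For BSC with error probability p:
C = 1 - H(p) where H(p) is binary entropy
H(0.2894) = -0.2894 × log₂(0.2894) - 0.7106 × log₂(0.7106)
H(p) = 0.8679
C = 1 - 0.8679 = 0.1321 bits/use


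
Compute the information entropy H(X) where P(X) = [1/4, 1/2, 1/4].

H(X) = -Σ p(x) log₂ p(x)
  -1/4 × log₂(1/4) = 0.5000
  -1/2 × log₂(1/2) = 0.5000
  -1/4 × log₂(1/4) = 0.5000
H(X) = 1.5000 bits


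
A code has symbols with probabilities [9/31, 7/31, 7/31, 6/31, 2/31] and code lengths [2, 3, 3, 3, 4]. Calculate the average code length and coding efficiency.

Average length L = Σ p_i × l_i = 2.7742 bits
Entropy H = 2.2012 bits
Efficiency η = H/L × 100% = 79.35%


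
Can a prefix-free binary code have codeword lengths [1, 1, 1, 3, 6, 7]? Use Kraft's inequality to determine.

Kraft inequality: Σ 2^(-l_i) ≤ 1 for prefix-free code
Calculating: 2^(-1) + 2^(-1) + 2^(-1) + 2^(-3) + 2^(-6) + 2^(-7)
= 0.5 + 0.5 + 0.5 + 0.125 + 0.015625 + 0.0078125
= 1.6484
Since 1.6484 > 1, prefix-free code does not exist


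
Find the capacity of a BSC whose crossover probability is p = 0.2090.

For BSC with error probability p:
C = 1 - H(p) where H(p) is binary entropy
H(0.2090) = -0.2090 × log₂(0.2090) - 0.7910 × log₂(0.7910)
H(p) = 0.7396
C = 1 - 0.7396 = 0.2604 bits/use


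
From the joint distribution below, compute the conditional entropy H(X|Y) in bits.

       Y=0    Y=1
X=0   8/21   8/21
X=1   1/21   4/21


H(X|Y) = Σ_y p(y) H(X|Y=y)
  p(Y=0) = 3/7, H(X|Y=0) = 0.5033
  p(Y=1) = 4/7, H(X|Y=1) = 0.9183
H(X|Y) = 0.4286×0.5033 + 0.5714×0.9183 = 0.7404 bits


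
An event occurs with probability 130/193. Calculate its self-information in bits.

Information content I(x) = -log₂(p(x))
I = -log₂(130/193) = -log₂(0.6736)
I = 0.5701 bits


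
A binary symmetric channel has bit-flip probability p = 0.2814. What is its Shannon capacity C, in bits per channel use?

For BSC with error probability p:
C = 1 - H(p) where H(p) is binary entropy
H(0.2814) = -0.2814 × log₂(0.2814) - 0.7186 × log₂(0.7186)
H(p) = 0.8574
C = 1 - 0.8574 = 0.1426 bits/use


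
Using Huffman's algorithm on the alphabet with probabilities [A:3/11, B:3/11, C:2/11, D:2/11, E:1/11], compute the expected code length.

Huffman tree construction:
Combine smallest probabilities repeatedly
Resulting codes:
  A: 01 (length 2)
  B: 10 (length 2)
  C: 111 (length 3)
  D: 00 (length 2)
  E: 110 (length 3)
Average length = Σ p(s) × length(s) = 2.2727 bits


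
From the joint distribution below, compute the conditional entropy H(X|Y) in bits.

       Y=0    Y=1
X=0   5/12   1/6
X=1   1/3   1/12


H(X|Y) = Σ_y p(y) H(X|Y=y)
  p(Y=0) = 3/4, H(X|Y=0) = 0.9911
  p(Y=1) = 1/4, H(X|Y=1) = 0.9183
H(X|Y) = 0.7500×0.9911 + 0.2500×0.9183 = 0.9729 bits


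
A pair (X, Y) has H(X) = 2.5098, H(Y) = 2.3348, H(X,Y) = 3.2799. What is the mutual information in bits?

I(X;Y) = H(X) + H(Y) - H(X,Y)
I(X;Y) = 2.5098 + 2.3348 - 3.2799 = 1.5647 bits


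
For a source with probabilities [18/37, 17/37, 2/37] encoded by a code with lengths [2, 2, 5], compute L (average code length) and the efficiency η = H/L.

Average length L = Σ p_i × l_i = 2.1622 bits
Entropy H = 1.2488 bits
Efficiency η = H/L × 100% = 57.76%


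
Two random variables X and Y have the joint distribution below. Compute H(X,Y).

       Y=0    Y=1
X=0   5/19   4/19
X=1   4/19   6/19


H(X,Y) = -Σ p(x,y) log₂ p(x,y)
  p(0,0)=5/19: -0.2632 × log₂(0.2632) = 0.5068
  p(0,1)=4/19: -0.2105 × log₂(0.2105) = 0.4732
  p(1,0)=4/19: -0.2105 × log₂(0.2105) = 0.4732
  p(1,1)=6/19: -0.3158 × log₂(0.3158) = 0.5251
H(X,Y) = 1.9785 bits


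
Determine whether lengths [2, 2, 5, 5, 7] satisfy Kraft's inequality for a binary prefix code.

Kraft inequality: Σ 2^(-l_i) ≤ 1 for prefix-free code
Calculating: 2^(-2) + 2^(-2) + 2^(-5) + 2^(-5) + 2^(-7)
= 0.25 + 0.25 + 0.03125 + 0.03125 + 0.0078125
= 0.5703
Since 0.5703 ≤ 1, prefix-free code exists


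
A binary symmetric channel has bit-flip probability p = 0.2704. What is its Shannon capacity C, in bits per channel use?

For BSC with error probability p:
C = 1 - H(p) where H(p) is binary entropy
H(0.2704) = -0.2704 × log₂(0.2704) - 0.7296 × log₂(0.7296)
H(p) = 0.8420
C = 1 - 0.8420 = 0.1580 bits/use


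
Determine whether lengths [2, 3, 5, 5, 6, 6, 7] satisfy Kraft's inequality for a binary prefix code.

Kraft inequality: Σ 2^(-l_i) ≤ 1 for prefix-free code
Calculating: 2^(-2) + 2^(-3) + 2^(-5) + 2^(-5) + 2^(-6) + 2^(-6) + 2^(-7)
= 0.25 + 0.125 + 0.03125 + 0.03125 + 0.015625 + 0.015625 + 0.0078125
= 0.4766
Since 0.4766 ≤ 1, prefix-free code exists


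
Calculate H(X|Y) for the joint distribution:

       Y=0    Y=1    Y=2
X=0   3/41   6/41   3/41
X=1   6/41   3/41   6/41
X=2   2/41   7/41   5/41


H(X|Y) = Σ_y p(y) H(X|Y=y)
  p(Y=0) = 11/41, H(X|Y=0) = 1.4354
  p(Y=1) = 16/41, H(X|Y=1) = 1.5052
  p(Y=2) = 14/41, H(X|Y=2) = 1.5306
H(X|Y) = 0.2683×1.4354 + 0.3902×1.5052 + 0.3415×1.5306 = 1.4952 bits


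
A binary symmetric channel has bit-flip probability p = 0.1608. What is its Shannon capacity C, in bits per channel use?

For BSC with error probability p:
C = 1 - H(p) where H(p) is binary entropy
H(0.1608) = -0.1608 × log₂(0.1608) - 0.8392 × log₂(0.8392)
H(p) = 0.6362
C = 1 - 0.6362 = 0.3638 bits/use


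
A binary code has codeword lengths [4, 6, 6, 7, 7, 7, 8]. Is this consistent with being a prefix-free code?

Kraft inequality: Σ 2^(-l_i) ≤ 1 for prefix-free code
Calculating: 2^(-4) + 2^(-6) + 2^(-6) + 2^(-7) + 2^(-7) + 2^(-7) + 2^(-8)
= 0.0625 + 0.015625 + 0.015625 + 0.0078125 + 0.0078125 + 0.0078125 + 0.00390625
= 0.1211
Since 0.1211 ≤ 1, prefix-free code exists


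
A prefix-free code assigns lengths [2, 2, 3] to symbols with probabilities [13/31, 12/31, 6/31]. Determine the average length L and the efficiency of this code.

Average length L = Σ p_i × l_i = 2.1935 bits
Entropy H = 1.5144 bits
Efficiency η = H/L × 100% = 69.04%


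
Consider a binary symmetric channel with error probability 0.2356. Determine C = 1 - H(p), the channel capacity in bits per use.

For BSC with error probability p:
C = 1 - H(p) where H(p) is binary entropy
H(0.2356) = -0.2356 × log₂(0.2356) - 0.7644 × log₂(0.7644)
H(p) = 0.7876
C = 1 - 0.7876 = 0.2124 bits/use


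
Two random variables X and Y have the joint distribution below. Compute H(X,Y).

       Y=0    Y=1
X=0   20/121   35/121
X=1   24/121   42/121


H(X,Y) = -Σ p(x,y) log₂ p(x,y)
  p(0,0)=20/121: -0.1653 × log₂(0.1653) = 0.4292
  p(0,1)=35/121: -0.2893 × log₂(0.2893) = 0.5176
  p(1,0)=24/121: -0.1983 × log₂(0.1983) = 0.4629
  p(1,1)=42/121: -0.3471 × log₂(0.3471) = 0.5299
H(X,Y) = 1.9397 bits


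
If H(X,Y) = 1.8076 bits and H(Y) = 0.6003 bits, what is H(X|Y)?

Chain rule: H(X,Y) = H(X|Y) + H(Y)
H(X|Y) = H(X,Y) - H(Y) = 1.8076 - 0.6003 = 1.2073 bits


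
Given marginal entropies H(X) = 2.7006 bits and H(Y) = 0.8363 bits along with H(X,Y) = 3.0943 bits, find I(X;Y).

I(X;Y) = H(X) + H(Y) - H(X,Y)
I(X;Y) = 2.7006 + 0.8363 - 3.0943 = 0.4426 bits


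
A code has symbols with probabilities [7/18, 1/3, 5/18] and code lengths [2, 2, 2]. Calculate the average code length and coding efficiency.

Average length L = Σ p_i × l_i = 2.0000 bits
Entropy H = 1.5715 bits
Efficiency η = H/L × 100% = 78.58%


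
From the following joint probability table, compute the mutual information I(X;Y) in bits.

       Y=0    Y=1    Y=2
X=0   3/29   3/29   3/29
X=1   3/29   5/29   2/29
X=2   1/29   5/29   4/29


H(X) = 1.5832, H(Y) = 1.5378, H(X,Y) = 3.0566
I(X;Y) = H(X) + H(Y) - H(X,Y) = 0.0643 bits


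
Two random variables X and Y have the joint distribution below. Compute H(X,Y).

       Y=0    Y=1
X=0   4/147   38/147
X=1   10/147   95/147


H(X,Y) = -Σ p(x,y) log₂ p(x,y)
  p(0,0)=4/147: -0.0272 × log₂(0.0272) = 0.1415
  p(0,1)=38/147: -0.2585 × log₂(0.2585) = 0.5045
  p(1,0)=10/147: -0.0680 × log₂(0.0680) = 0.2638
  p(1,1)=95/147: -0.6463 × log₂(0.6463) = 0.4070
H(X,Y) = 1.3168 bits


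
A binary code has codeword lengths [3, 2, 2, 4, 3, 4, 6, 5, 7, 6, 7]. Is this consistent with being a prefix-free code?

Kraft inequality: Σ 2^(-l_i) ≤ 1 for prefix-free code
Calculating: 2^(-3) + 2^(-2) + 2^(-2) + 2^(-4) + 2^(-3) + 2^(-4) + 2^(-6) + 2^(-5) + 2^(-7) + 2^(-6) + 2^(-7)
= 0.125 + 0.25 + 0.25 + 0.0625 + 0.125 + 0.0625 + 0.015625 + 0.03125 + 0.0078125 + 0.015625 + 0.0078125
= 0.9531
Since 0.9531 ≤ 1, prefix-free code exists


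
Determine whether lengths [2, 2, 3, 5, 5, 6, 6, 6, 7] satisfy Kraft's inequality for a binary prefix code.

Kraft inequality: Σ 2^(-l_i) ≤ 1 for prefix-free code
Calculating: 2^(-2) + 2^(-2) + 2^(-3) + 2^(-5) + 2^(-5) + 2^(-6) + 2^(-6) + 2^(-6) + 2^(-7)
= 0.25 + 0.25 + 0.125 + 0.03125 + 0.03125 + 0.015625 + 0.015625 + 0.015625 + 0.0078125
= 0.7422
Since 0.7422 ≤ 1, prefix-free code exists


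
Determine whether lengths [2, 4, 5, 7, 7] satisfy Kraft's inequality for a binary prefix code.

Kraft inequality: Σ 2^(-l_i) ≤ 1 for prefix-free code
Calculating: 2^(-2) + 2^(-4) + 2^(-5) + 2^(-7) + 2^(-7)
= 0.25 + 0.0625 + 0.03125 + 0.0078125 + 0.0078125
= 0.3594
Since 0.3594 ≤ 1, prefix-free code exists


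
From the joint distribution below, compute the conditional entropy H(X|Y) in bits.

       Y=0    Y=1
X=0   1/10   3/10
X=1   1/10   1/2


H(X|Y) = Σ_y p(y) H(X|Y=y)
  p(Y=0) = 1/5, H(X|Y=0) = 1.0000
  p(Y=1) = 4/5, H(X|Y=1) = 0.9544
H(X|Y) = 0.2000×1.0000 + 0.8000×0.9544 = 0.9635 bits


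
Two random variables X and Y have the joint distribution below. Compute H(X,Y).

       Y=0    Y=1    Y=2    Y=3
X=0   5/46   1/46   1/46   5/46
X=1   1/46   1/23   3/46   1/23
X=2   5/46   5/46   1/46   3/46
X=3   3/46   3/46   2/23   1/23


H(X,Y) = -Σ p(x,y) log₂ p(x,y)
  p(0,0)=5/46: -0.1087 × log₂(0.1087) = 0.3480
  p(0,1)=1/46: -0.0217 × log₂(0.0217) = 0.1201
  p(0,2)=1/46: -0.0217 × log₂(0.0217) = 0.1201
  p(0,3)=5/46: -0.1087 × log₂(0.1087) = 0.3480
  p(1,0)=1/46: -0.0217 × log₂(0.0217) = 0.1201
  p(1,1)=1/23: -0.0435 × log₂(0.0435) = 0.1967
  p(1,2)=3/46: -0.0652 × log₂(0.0652) = 0.2569
  p(1,3)=1/23: -0.0435 × log₂(0.0435) = 0.1967
  p(2,0)=5/46: -0.1087 × log₂(0.1087) = 0.3480
  p(2,1)=5/46: -0.1087 × log₂(0.1087) = 0.3480
  p(2,2)=1/46: -0.0217 × log₂(0.0217) = 0.1201
  p(2,3)=3/46: -0.0652 × log₂(0.0652) = 0.2569
  p(3,0)=3/46: -0.0652 × log₂(0.0652) = 0.2569
  p(3,1)=3/46: -0.0652 × log₂(0.0652) = 0.2569
  p(3,2)=2/23: -0.0870 × log₂(0.0870) = 0.3064
  p(3,3)=1/23: -0.0435 × log₂(0.0435) = 0.1967
H(X,Y) = 3.7962 bits


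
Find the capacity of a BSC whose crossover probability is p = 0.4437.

For BSC with error probability p:
C = 1 - H(p) where H(p) is binary entropy
H(0.4437) = -0.4437 × log₂(0.4437) - 0.5563 × log₂(0.5563)
H(p) = 0.9908
C = 1 - 0.9908 = 0.0092 bits/use


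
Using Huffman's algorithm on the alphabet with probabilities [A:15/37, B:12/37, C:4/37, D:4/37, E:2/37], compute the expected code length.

Huffman tree construction:
Combine smallest probabilities repeatedly
Resulting codes:
  A: 0 (length 1)
  B: 11 (length 2)
  C: 1011 (length 4)
  D: 100 (length 3)
  E: 1010 (length 4)
Average length = Σ p(s) × length(s) = 2.0270 bits


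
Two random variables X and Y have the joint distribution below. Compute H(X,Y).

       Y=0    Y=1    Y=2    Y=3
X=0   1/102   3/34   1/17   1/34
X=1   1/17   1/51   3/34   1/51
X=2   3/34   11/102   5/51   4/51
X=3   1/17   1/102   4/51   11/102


H(X,Y) = -Σ p(x,y) log₂ p(x,y)
  p(0,0)=1/102: -0.0098 × log₂(0.0098) = 0.0654
  p(0,1)=3/34: -0.0882 × log₂(0.0882) = 0.3090
  p(0,2)=1/17: -0.0588 × log₂(0.0588) = 0.2404
  p(0,3)=1/34: -0.0294 × log₂(0.0294) = 0.1496
  p(1,0)=1/17: -0.0588 × log₂(0.0588) = 0.2404
  p(1,1)=1/51: -0.0196 × log₂(0.0196) = 0.1112
  p(1,2)=3/34: -0.0882 × log₂(0.0882) = 0.3090
  p(1,3)=1/51: -0.0196 × log₂(0.0196) = 0.1112
  p(2,0)=3/34: -0.0882 × log₂(0.0882) = 0.3090
  p(2,1)=11/102: -0.1078 × log₂(0.1078) = 0.3465
  p(2,2)=5/51: -0.0980 × log₂(0.0980) = 0.3285
  p(2,3)=4/51: -0.0784 × log₂(0.0784) = 0.2880
  p(3,0)=1/17: -0.0588 × log₂(0.0588) = 0.2404
  p(3,1)=1/102: -0.0098 × log₂(0.0098) = 0.0654
  p(3,2)=4/51: -0.0784 × log₂(0.0784) = 0.2880
  p(3,3)=11/102: -0.1078 × log₂(0.1078) = 0.3465
H(X,Y) = 3.7489 bits


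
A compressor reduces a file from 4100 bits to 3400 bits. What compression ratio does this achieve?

Compression ratio = Original / Compressed
= 4100 / 3400 = 1.21:1


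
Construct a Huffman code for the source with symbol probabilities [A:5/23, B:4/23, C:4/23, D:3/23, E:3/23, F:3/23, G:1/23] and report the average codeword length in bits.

Huffman tree construction:
Combine smallest probabilities repeatedly
Resulting codes:
  A: 01 (length 2)
  B: 110 (length 3)
  C: 111 (length 3)
  D: 001 (length 3)
  E: 100 (length 3)
  F: 101 (length 3)
  G: 000 (length 3)
Average length = Σ p(s) × length(s) = 2.7826 bits


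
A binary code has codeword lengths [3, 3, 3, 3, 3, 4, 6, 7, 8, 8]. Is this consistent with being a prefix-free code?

Kraft inequality: Σ 2^(-l_i) ≤ 1 for prefix-free code
Calculating: 2^(-3) + 2^(-3) + 2^(-3) + 2^(-3) + 2^(-3) + 2^(-4) + 2^(-6) + 2^(-7) + 2^(-8) + 2^(-8)
= 0.125 + 0.125 + 0.125 + 0.125 + 0.125 + 0.0625 + 0.015625 + 0.0078125 + 0.00390625 + 0.00390625
= 0.7188
Since 0.7188 ≤ 1, prefix-free code exists


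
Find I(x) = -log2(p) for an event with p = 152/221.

Information content I(x) = -log₂(p(x))
I = -log₂(152/221) = -log₂(0.6878)
I = 0.5400 bits


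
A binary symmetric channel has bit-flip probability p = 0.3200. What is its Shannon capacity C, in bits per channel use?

For BSC with error probability p:
C = 1 - H(p) where H(p) is binary entropy
H(0.3200) = -0.3200 × log₂(0.3200) - 0.6800 × log₂(0.6800)
H(p) = 0.9044
C = 1 - 0.9044 = 0.0956 bits/use


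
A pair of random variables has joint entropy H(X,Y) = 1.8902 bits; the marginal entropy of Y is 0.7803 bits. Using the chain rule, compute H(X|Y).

Chain rule: H(X,Y) = H(X|Y) + H(Y)
H(X|Y) = H(X,Y) - H(Y) = 1.8902 - 0.7803 = 1.1099 bits


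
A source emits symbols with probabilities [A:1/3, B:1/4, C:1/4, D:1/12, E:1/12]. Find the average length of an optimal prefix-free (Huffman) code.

Huffman tree construction:
Combine smallest probabilities repeatedly
Resulting codes:
  A: 11 (length 2)
  B: 01 (length 2)
  C: 10 (length 2)
  D: 000 (length 3)
  E: 001 (length 3)
Average length = Σ p(s) × length(s) = 2.1667 bits


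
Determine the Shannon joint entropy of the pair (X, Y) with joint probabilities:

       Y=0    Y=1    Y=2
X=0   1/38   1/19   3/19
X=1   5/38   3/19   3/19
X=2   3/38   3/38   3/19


H(X,Y) = -Σ p(x,y) log₂ p(x,y)
  p(0,0)=1/38: -0.0263 × log₂(0.0263) = 0.1381
  p(0,1)=1/19: -0.0526 × log₂(0.0526) = 0.2236
  p(0,2)=3/19: -0.1579 × log₂(0.1579) = 0.4205
  p(1,0)=5/38: -0.1316 × log₂(0.1316) = 0.3850
  p(1,1)=3/19: -0.1579 × log₂(0.1579) = 0.4205
  p(1,2)=3/19: -0.1579 × log₂(0.1579) = 0.4205
  p(2,0)=3/38: -0.0789 × log₂(0.0789) = 0.2892
  p(2,1)=3/38: -0.0789 × log₂(0.0789) = 0.2892
  p(2,2)=3/19: -0.1579 × log₂(0.1579) = 0.4205
H(X,Y) = 3.0069 bits


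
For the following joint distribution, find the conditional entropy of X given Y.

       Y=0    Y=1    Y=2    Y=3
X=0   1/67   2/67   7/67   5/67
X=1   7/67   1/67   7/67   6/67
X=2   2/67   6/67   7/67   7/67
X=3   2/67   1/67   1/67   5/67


H(X|Y) = Σ_y p(y) H(X|Y=y)
  p(Y=0) = 12/67, H(X|Y=0) = 1.6140
  p(Y=1) = 10/67, H(X|Y=1) = 1.5710
  p(Y=2) = 22/67, H(X|Y=2) = 1.7797
  p(Y=3) = 23/67, H(X|Y=3) = 1.9853
H(X|Y) = 0.1791×1.6140 + 0.1493×1.5710 + 0.3284×1.7797 + 0.3433×1.9853 = 1.7894 bits


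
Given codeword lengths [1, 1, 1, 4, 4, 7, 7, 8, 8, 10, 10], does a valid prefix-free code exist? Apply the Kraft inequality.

Kraft inequality: Σ 2^(-l_i) ≤ 1 for prefix-free code
Calculating: 2^(-1) + 2^(-1) + 2^(-1) + 2^(-4) + 2^(-4) + 2^(-7) + 2^(-7) + 2^(-8) + 2^(-8) + 2^(-10) + 2^(-10)
= 0.5 + 0.5 + 0.5 + 0.0625 + 0.0625 + 0.0078125 + 0.0078125 + 0.00390625 + 0.00390625 + 0.0009765625 + 0.0009765625
= 1.6504
Since 1.6504 > 1, prefix-free code does not exist


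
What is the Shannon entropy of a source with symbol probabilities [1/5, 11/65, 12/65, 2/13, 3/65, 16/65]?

H(X) = -Σ p(x) log₂ p(x)
  -1/5 × log₂(1/5) = 0.4644
  -11/65 × log₂(11/65) = 0.4337
  -12/65 × log₂(12/65) = 0.4500
  -2/13 × log₂(2/13) = 0.4155
  -3/65 × log₂(3/65) = 0.2048
  -16/65 × log₂(16/65) = 0.4978
H(X) = 2.4662 bits


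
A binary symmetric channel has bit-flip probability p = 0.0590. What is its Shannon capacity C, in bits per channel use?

For BSC with error probability p:
C = 1 - H(p) where H(p) is binary entropy
H(0.0590) = -0.0590 × log₂(0.0590) - 0.9410 × log₂(0.9410)
H(p) = 0.3235
C = 1 - 0.3235 = 0.6765 bits/use


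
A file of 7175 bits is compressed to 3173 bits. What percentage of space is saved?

Space savings = (1 - Compressed/Original) × 100%
= (1 - 3173/7175) × 100%
= 55.78%


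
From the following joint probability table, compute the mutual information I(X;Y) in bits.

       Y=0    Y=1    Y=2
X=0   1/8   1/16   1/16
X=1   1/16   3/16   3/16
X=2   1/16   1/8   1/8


H(X) = 1.5462, H(Y) = 1.5613, H(X,Y) = 3.0306
I(X;Y) = H(X) + H(Y) - H(X,Y) = 0.0768 bits


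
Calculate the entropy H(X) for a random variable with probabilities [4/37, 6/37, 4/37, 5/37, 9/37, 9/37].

H(X) = -Σ p(x) log₂ p(x)
  -4/37 × log₂(4/37) = 0.3470
  -6/37 × log₂(6/37) = 0.4256
  -4/37 × log₂(4/37) = 0.3470
  -5/37 × log₂(5/37) = 0.3902
  -9/37 × log₂(9/37) = 0.4961
  -9/37 × log₂(9/37) = 0.4961
H(X) = 2.5019 bits


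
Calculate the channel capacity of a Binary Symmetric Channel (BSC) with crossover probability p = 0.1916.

For BSC with error probability p:
C = 1 - H(p) where H(p) is binary entropy
H(0.1916) = -0.1916 × log₂(0.1916) - 0.8084 × log₂(0.8084)
H(p) = 0.7048
C = 1 - 0.7048 = 0.2952 bits/use


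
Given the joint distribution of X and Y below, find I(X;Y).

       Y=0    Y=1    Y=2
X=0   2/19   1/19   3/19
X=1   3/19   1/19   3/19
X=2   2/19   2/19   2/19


H(X) = 1.5810, H(Y) = 1.5294, H(X,Y) = 3.0761
I(X;Y) = H(X) + H(Y) - H(X,Y) = 0.0344 bits


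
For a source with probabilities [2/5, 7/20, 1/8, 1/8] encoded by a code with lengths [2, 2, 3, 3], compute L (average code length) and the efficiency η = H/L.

Average length L = Σ p_i × l_i = 2.2500 bits
Entropy H = 1.8089 bits
Efficiency η = H/L × 100% = 80.39%


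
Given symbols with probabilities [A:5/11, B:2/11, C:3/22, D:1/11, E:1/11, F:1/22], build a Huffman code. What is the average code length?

Huffman tree construction:
Combine smallest probabilities repeatedly
Resulting codes:
  A: 0 (length 1)
  B: 111 (length 3)
  C: 101 (length 3)
  D: 1101 (length 4)
  E: 100 (length 3)
  F: 1100 (length 4)
Average length = Σ p(s) × length(s) = 2.2273 bits


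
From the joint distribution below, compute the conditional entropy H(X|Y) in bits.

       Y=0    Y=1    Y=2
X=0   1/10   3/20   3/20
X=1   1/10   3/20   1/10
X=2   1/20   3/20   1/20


H(X|Y) = Σ_y p(y) H(X|Y=y)
  p(Y=0) = 1/4, H(X|Y=0) = 1.5219
  p(Y=1) = 9/20, H(X|Y=1) = 1.5850
  p(Y=2) = 3/10, H(X|Y=2) = 1.4591
H(X|Y) = 0.2500×1.5219 + 0.4500×1.5850 + 0.3000×1.4591 = 1.5315 bits


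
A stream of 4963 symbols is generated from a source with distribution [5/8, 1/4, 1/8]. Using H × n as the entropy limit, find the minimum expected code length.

Entropy H = 1.2988 bits/symbol
Minimum bits = H × n = 1.2988 × 4963
= 6445.92 bits


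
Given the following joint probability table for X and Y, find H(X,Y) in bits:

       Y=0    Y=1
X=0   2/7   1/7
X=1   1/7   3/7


H(X,Y) = -Σ p(x,y) log₂ p(x,y)
  p(0,0)=2/7: -0.2857 × log₂(0.2857) = 0.5164
  p(0,1)=1/7: -0.1429 × log₂(0.1429) = 0.4011
  p(1,0)=1/7: -0.1429 × log₂(0.1429) = 0.4011
  p(1,1)=3/7: -0.4286 × log₂(0.4286) = 0.5239
H(X,Y) = 1.8424 bits


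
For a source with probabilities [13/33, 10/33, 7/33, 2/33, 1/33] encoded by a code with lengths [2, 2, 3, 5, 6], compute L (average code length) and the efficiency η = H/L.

Average length L = Σ p_i × l_i = 2.5152 bits
Entropy H = 1.9239 bits
Efficiency η = H/L × 100% = 76.49%


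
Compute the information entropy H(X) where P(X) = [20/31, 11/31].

H(X) = -Σ p(x) log₂ p(x)
  -20/31 × log₂(20/31) = 0.4079
  -11/31 × log₂(11/31) = 0.5304
H(X) = 0.9383 bits


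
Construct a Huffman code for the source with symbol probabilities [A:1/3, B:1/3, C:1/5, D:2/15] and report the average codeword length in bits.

Huffman tree construction:
Combine smallest probabilities repeatedly
Resulting codes:
  A: 10 (length 2)
  B: 11 (length 2)
  C: 01 (length 2)
  D: 00 (length 2)
Average length = Σ p(s) × length(s) = 2.0000 bits


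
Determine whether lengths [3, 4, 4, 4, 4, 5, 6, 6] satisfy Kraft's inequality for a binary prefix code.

Kraft inequality: Σ 2^(-l_i) ≤ 1 for prefix-free code
Calculating: 2^(-3) + 2^(-4) + 2^(-4) + 2^(-4) + 2^(-4) + 2^(-5) + 2^(-6) + 2^(-6)
= 0.125 + 0.0625 + 0.0625 + 0.0625 + 0.0625 + 0.03125 + 0.015625 + 0.015625
= 0.4375
Since 0.4375 ≤ 1, prefix-free code exists


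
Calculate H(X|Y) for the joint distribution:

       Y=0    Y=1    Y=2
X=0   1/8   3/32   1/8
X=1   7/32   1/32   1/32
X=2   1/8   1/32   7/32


H(X|Y) = Σ_y p(y) H(X|Y=y)
  p(Y=0) = 15/32, H(X|Y=0) = 1.5301
  p(Y=1) = 5/32, H(X|Y=1) = 1.3710
  p(Y=2) = 3/8, H(X|Y=2) = 1.2807
H(X|Y) = 0.4688×1.5301 + 0.1562×1.3710 + 0.3750×1.2807 = 1.4117 bits


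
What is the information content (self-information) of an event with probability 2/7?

Information content I(x) = -log₂(p(x))
I = -log₂(2/7) = -log₂(0.2857)
I = 1.8074 bits


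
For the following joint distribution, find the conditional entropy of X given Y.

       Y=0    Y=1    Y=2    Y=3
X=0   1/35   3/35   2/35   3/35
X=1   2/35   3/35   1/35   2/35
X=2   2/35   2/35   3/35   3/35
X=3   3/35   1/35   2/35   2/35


H(X|Y) = Σ_y p(y) H(X|Y=y)
  p(Y=0) = 8/35, H(X|Y=0) = 1.9056
  p(Y=1) = 9/35, H(X|Y=1) = 1.8911
  p(Y=2) = 8/35, H(X|Y=2) = 1.9056
  p(Y=3) = 2/7, H(X|Y=3) = 1.9710
H(X|Y) = 0.2286×1.9056 + 0.2571×1.8911 + 0.2286×1.9056 + 0.2857×1.9710 = 1.9206 bits


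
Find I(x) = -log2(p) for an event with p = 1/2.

Information content I(x) = -log₂(p(x))
I = -log₂(1/2) = -log₂(0.5000)
I = 1.0000 bits


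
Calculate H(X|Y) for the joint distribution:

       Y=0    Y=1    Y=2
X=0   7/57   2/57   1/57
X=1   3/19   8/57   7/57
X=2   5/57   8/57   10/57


H(X|Y) = Σ_y p(y) H(X|Y=y)
  p(Y=0) = 7/19, H(X|Y=0) = 1.5452
  p(Y=1) = 6/19, H(X|Y=1) = 1.3921
  p(Y=2) = 6/19, H(X|Y=2) = 1.2327
H(X|Y) = 0.3684×1.5452 + 0.3158×1.3921 + 0.3158×1.2327 = 1.3982 bits


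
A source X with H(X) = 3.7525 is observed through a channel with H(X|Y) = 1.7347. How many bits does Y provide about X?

I(X;Y) = H(X) - H(X|Y)
I(X;Y) = 3.7525 - 1.7347 = 2.0178 bits


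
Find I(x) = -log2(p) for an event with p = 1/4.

Information content I(x) = -log₂(p(x))
I = -log₂(1/4) = -log₂(0.2500)
I = 2.0000 bits


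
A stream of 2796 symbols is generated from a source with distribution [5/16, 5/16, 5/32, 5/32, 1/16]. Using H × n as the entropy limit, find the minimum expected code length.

Entropy H = 2.1357 bits/symbol
Minimum bits = H × n = 2.1357 × 2796
= 5971.40 bits


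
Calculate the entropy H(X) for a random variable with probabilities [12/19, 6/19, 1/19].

H(X) = -Σ p(x) log₂ p(x)
  -12/19 × log₂(12/19) = 0.4187
  -6/19 × log₂(6/19) = 0.5251
  -1/19 × log₂(1/19) = 0.2236
H(X) = 1.1674 bits


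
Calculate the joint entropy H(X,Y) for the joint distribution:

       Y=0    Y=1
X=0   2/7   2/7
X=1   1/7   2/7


H(X,Y) = -Σ p(x,y) log₂ p(x,y)
  p(0,0)=2/7: -0.2857 × log₂(0.2857) = 0.5164
  p(0,1)=2/7: -0.2857 × log₂(0.2857) = 0.5164
  p(1,0)=1/7: -0.1429 × log₂(0.1429) = 0.4011
  p(1,1)=2/7: -0.2857 × log₂(0.2857) = 0.5164
H(X,Y) = 1.9502 bits


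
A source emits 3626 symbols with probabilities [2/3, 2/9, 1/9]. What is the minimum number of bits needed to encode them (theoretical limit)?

Entropy H = 1.2244 bits/symbol
Minimum bits = H × n = 1.2244 × 3626
= 4439.65 bits


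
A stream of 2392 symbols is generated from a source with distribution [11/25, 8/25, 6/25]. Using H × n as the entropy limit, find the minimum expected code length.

Entropy H = 1.5413 bits/symbol
Minimum bits = H × n = 1.5413 × 2392
= 3686.83 bits


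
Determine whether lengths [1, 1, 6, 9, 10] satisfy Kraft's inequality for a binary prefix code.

Kraft inequality: Σ 2^(-l_i) ≤ 1 for prefix-free code
Calculating: 2^(-1) + 2^(-1) + 2^(-6) + 2^(-9) + 2^(-10)
= 0.5 + 0.5 + 0.015625 + 0.001953125 + 0.0009765625
= 1.0186
Since 1.0186 > 1, prefix-free code does not exist


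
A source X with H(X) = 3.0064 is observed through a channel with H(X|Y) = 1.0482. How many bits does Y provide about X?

I(X;Y) = H(X) - H(X|Y)
I(X;Y) = 3.0064 - 1.0482 = 1.9582 bits


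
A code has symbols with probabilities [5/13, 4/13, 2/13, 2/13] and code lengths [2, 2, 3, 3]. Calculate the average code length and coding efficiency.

Average length L = Σ p_i × l_i = 2.3077 bits
Entropy H = 1.8843 bits
Efficiency η = H/L × 100% = 81.65%


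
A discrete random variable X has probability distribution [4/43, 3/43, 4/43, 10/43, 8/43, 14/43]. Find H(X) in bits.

H(X) = -Σ p(x) log₂ p(x)
  -4/43 × log₂(4/43) = 0.3187
  -3/43 × log₂(3/43) = 0.2680
  -4/43 × log₂(4/43) = 0.3187
  -10/43 × log₂(10/43) = 0.4894
  -8/43 × log₂(8/43) = 0.4514
  -14/43 × log₂(14/43) = 0.5271
H(X) = 2.3733 bits


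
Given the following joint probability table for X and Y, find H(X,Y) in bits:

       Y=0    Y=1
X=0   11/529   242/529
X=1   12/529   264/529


H(X,Y) = -Σ p(x,y) log₂ p(x,y)
  p(0,0)=11/529: -0.0208 × log₂(0.0208) = 0.1162
  p(0,1)=242/529: -0.4575 × log₂(0.4575) = 0.5161
  p(1,0)=12/529: -0.0227 × log₂(0.0227) = 0.1239
  p(1,1)=264/529: -0.4991 × log₂(0.4991) = 0.5004
H(X,Y) = 1.2567 bits


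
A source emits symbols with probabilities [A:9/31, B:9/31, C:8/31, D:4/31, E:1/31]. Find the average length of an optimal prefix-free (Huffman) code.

Huffman tree construction:
Combine smallest probabilities repeatedly
Resulting codes:
  A: 10 (length 2)
  B: 11 (length 2)
  C: 01 (length 2)
  D: 001 (length 3)
  E: 000 (length 3)
Average length = Σ p(s) × length(s) = 2.1613 bits


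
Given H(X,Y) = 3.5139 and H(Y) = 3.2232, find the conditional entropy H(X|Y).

Chain rule: H(X,Y) = H(X|Y) + H(Y)
H(X|Y) = H(X,Y) - H(Y) = 3.5139 - 3.2232 = 0.2907 bits


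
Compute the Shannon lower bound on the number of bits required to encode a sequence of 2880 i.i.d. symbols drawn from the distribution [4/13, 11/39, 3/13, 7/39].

Entropy H = 1.9712 bits/symbol
Minimum bits = H × n = 1.9712 × 2880
= 5677.04 bits


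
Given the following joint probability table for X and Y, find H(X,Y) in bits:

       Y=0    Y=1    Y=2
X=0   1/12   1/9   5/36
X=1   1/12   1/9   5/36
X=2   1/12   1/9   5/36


H(X,Y) = -Σ p(x,y) log₂ p(x,y)
  p(0,0)=1/12: -0.0833 × log₂(0.0833) = 0.2987
  p(0,1)=1/9: -0.1111 × log₂(0.1111) = 0.3522
  p(0,2)=5/36: -0.1389 × log₂(0.1389) = 0.3956
  p(1,0)=1/12: -0.0833 × log₂(0.0833) = 0.2987
  p(1,1)=1/9: -0.1111 × log₂(0.1111) = 0.3522
  p(1,2)=5/36: -0.1389 × log₂(0.1389) = 0.3956
  p(2,0)=1/12: -0.0833 × log₂(0.0833) = 0.2987
  p(2,1)=1/9: -0.1111 × log₂(0.1111) = 0.3522
  p(2,2)=5/36: -0.1389 × log₂(0.1389) = 0.3956
H(X,Y) = 3.1395 bits


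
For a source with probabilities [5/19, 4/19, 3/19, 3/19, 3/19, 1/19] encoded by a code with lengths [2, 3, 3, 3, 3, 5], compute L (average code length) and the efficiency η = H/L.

Average length L = Σ p_i × l_i = 2.8421 bits
Entropy H = 2.4651 bits
Efficiency η = H/L × 100% = 86.73%


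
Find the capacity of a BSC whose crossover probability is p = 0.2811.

For BSC with error probability p:
C = 1 - H(p) where H(p) is binary entropy
H(0.2811) = -0.2811 × log₂(0.2811) - 0.7189 × log₂(0.7189)
H(p) = 0.8569
C = 1 - 0.8569 = 0.1431 bits/use


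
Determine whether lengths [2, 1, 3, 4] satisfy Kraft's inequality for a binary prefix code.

Kraft inequality: Σ 2^(-l_i) ≤ 1 for prefix-free code
Calculating: 2^(-2) + 2^(-1) + 2^(-3) + 2^(-4)
= 0.25 + 0.5 + 0.125 + 0.0625
= 0.9375
Since 0.9375 ≤ 1, prefix-free code exists


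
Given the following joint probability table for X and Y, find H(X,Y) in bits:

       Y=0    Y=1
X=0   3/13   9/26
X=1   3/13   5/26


H(X,Y) = -Σ p(x,y) log₂ p(x,y)
  p(0,0)=3/13: -0.2308 × log₂(0.2308) = 0.4882
  p(0,1)=9/26: -0.3462 × log₂(0.3462) = 0.5298
  p(1,0)=3/13: -0.2308 × log₂(0.2308) = 0.4882
  p(1,1)=5/26: -0.1923 × log₂(0.1923) = 0.4574
H(X,Y) = 1.9636 bits


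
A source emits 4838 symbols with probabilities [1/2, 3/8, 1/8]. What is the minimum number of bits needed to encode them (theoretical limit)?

Entropy H = 1.4056 bits/symbol
Minimum bits = H × n = 1.4056 × 4838
= 6800.48 bits


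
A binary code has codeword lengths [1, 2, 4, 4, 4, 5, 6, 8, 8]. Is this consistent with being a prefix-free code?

Kraft inequality: Σ 2^(-l_i) ≤ 1 for prefix-free code
Calculating: 2^(-1) + 2^(-2) + 2^(-4) + 2^(-4) + 2^(-4) + 2^(-5) + 2^(-6) + 2^(-8) + 2^(-8)
= 0.5 + 0.25 + 0.0625 + 0.0625 + 0.0625 + 0.03125 + 0.015625 + 0.00390625 + 0.00390625
= 0.9922
Since 0.9922 ≤ 1, prefix-free code exists


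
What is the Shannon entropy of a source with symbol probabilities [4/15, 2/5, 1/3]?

H(X) = -Σ p(x) log₂ p(x)
  -4/15 × log₂(4/15) = 0.5085
  -2/5 × log₂(2/5) = 0.5288
  -1/3 × log₂(1/3) = 0.5283
H(X) = 1.5656 bits


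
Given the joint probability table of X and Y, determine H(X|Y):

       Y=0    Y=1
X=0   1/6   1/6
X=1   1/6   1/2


H(X|Y) = Σ_y p(y) H(X|Y=y)
  p(Y=0) = 1/3, H(X|Y=0) = 1.0000
  p(Y=1) = 2/3, H(X|Y=1) = 0.8113
H(X|Y) = 0.3333×1.0000 + 0.6667×0.8113 = 0.8742 bits


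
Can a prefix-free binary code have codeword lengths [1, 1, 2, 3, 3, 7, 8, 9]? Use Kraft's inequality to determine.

Kraft inequality: Σ 2^(-l_i) ≤ 1 for prefix-free code
Calculating: 2^(-1) + 2^(-1) + 2^(-2) + 2^(-3) + 2^(-3) + 2^(-7) + 2^(-8) + 2^(-9)
= 0.5 + 0.5 + 0.25 + 0.125 + 0.125 + 0.0078125 + 0.00390625 + 0.001953125
= 1.5137
Since 1.5137 > 1, prefix-free code does not exist


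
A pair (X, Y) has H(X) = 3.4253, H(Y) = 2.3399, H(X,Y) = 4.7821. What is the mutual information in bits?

I(X;Y) = H(X) + H(Y) - H(X,Y)
I(X;Y) = 3.4253 + 2.3399 - 4.7821 = 0.9831 bits


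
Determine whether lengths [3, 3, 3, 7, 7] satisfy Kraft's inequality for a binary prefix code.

Kraft inequality: Σ 2^(-l_i) ≤ 1 for prefix-free code
Calculating: 2^(-3) + 2^(-3) + 2^(-3) + 2^(-7) + 2^(-7)
= 0.125 + 0.125 + 0.125 + 0.0078125 + 0.0078125
= 0.3906
Since 0.3906 ≤ 1, prefix-free code exists


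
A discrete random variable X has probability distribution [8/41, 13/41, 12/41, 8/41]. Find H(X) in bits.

H(X) = -Σ p(x) log₂ p(x)
  -8/41 × log₂(8/41) = 0.4600
  -13/41 × log₂(13/41) = 0.5254
  -12/41 × log₂(12/41) = 0.5188
  -8/41 × log₂(8/41) = 0.4600
H(X) = 1.9643 bits


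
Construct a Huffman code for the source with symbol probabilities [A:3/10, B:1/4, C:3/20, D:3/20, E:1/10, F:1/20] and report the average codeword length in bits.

Huffman tree construction:
Combine smallest probabilities repeatedly
Resulting codes:
  A: 10 (length 2)
  B: 01 (length 2)
  C: 110 (length 3)
  D: 111 (length 3)
  E: 001 (length 3)
  F: 000 (length 3)
Average length = Σ p(s) × length(s) = 2.4500 bits


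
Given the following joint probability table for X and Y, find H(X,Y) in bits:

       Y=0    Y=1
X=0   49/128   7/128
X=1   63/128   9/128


H(X,Y) = -Σ p(x,y) log₂ p(x,y)
  p(0,0)=49/128: -0.3828 × log₂(0.3828) = 0.5303
  p(0,1)=7/128: -0.0547 × log₂(0.0547) = 0.2293
  p(1,0)=63/128: -0.4922 × log₂(0.4922) = 0.5034
  p(1,1)=9/128: -0.0703 × log₂(0.0703) = 0.2693
H(X,Y) = 1.5323 bits


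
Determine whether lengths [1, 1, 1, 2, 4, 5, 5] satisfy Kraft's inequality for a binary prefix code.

Kraft inequality: Σ 2^(-l_i) ≤ 1 for prefix-free code
Calculating: 2^(-1) + 2^(-1) + 2^(-1) + 2^(-2) + 2^(-4) + 2^(-5) + 2^(-5)
= 0.5 + 0.5 + 0.5 + 0.25 + 0.0625 + 0.03125 + 0.03125
= 1.8750
Since 1.8750 > 1, prefix-free code does not exist


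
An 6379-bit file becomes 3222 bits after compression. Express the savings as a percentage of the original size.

Space savings = (1 - Compressed/Original) × 100%
= (1 - 3222/6379) × 100%
= 49.49%


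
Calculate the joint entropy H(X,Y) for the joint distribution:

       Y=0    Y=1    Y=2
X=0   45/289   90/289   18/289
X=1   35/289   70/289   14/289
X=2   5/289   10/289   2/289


H(X,Y) = -Σ p(x,y) log₂ p(x,y)
  p(0,0)=45/289: -0.1557 × log₂(0.1557) = 0.4178
  p(0,1)=90/289: -0.3114 × log₂(0.3114) = 0.5241
  p(0,2)=18/289: -0.0623 × log₂(0.0623) = 0.2494
  p(1,0)=35/289: -0.1211 × log₂(0.1211) = 0.3688
  p(1,1)=70/289: -0.2422 × log₂(0.2422) = 0.4955
  p(1,2)=14/289: -0.0484 × log₂(0.0484) = 0.2116
  p(2,0)=5/289: -0.0173 × log₂(0.0173) = 0.1013
  p(2,1)=10/289: -0.0346 × log₂(0.0346) = 0.1679
  p(2,2)=2/289: -0.0069 × log₂(0.0069) = 0.0497
H(X,Y) = 2.5861 bits


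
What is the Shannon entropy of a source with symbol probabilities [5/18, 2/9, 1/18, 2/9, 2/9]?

H(X) = -Σ p(x) log₂ p(x)
  -5/18 × log₂(5/18) = 0.5133
  -2/9 × log₂(2/9) = 0.4822
  -1/18 × log₂(1/18) = 0.2317
  -2/9 × log₂(2/9) = 0.4822
  -2/9 × log₂(2/9) = 0.4822
H(X) = 2.1916 bits


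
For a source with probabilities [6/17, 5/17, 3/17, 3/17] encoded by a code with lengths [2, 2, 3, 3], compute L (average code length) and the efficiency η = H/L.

Average length L = Σ p_i × l_i = 2.3529 bits
Entropy H = 1.9328 bits
Efficiency η = H/L × 100% = 82.14%
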